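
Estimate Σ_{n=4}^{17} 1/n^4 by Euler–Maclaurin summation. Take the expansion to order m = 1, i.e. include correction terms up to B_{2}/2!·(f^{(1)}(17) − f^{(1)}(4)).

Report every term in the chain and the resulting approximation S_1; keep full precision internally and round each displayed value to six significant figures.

S_1 ≈ 0.00742488

The integral term ∫_4^17 1/x^4 dx = 0.00514049.
½[f(4) + f(17)] = ½[0.00390625 + 1.19730e-05] = 0.00195911.
Integral + boundary = 0.00709960.
Order-1 term: 1/12 · (-2.81719e-06 − (-0.00390625)) = 0.000325286.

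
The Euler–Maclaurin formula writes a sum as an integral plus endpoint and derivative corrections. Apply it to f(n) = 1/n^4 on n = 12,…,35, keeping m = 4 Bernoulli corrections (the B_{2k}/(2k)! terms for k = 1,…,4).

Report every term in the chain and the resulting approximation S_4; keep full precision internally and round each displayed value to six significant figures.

Integral: ∫_12^35 1/x^4 dx = 0.000185127.
½[f(12) + f(35)] = ½[4.82253e-05 + 6.66389e-07] = 2.44458e-05.
So far: 0.000209573.
k=1: B_{2}/(2)! × [f^{(1)}(35) − f^{(1)}(12)] = 1/12 × (-7.61587e-08 − (-1.60751e-05)) = 1.33325e-06.
Running total after k=1: 0.000210906.
k=2: B_{4}/(4)! × [f^{(3)}(35) − f^{(3)}(12)] = −1/720 × (-1.86511e-09 − (-3.34898e-06)) = -4.64877e-09.
Running total after k=2: 0.000210901.
k=3: B_{6}/(6)! × [f^{(5)}(35) − f^{(5)}(12)] = 1/30240 × (-8.52623e-11 − (-1.30238e-06)) = 4.30653e-11.
Running total after k=3: 0.000210901.
k=4: B_{8}/(8)! × [f^{(7)}(35) − f^{(7)}(12)] = −1/1209600 × (-6.26417e-12 − (-8.13988e-07)) = -6.72935e-13.

S_4 ≈ 0.000210901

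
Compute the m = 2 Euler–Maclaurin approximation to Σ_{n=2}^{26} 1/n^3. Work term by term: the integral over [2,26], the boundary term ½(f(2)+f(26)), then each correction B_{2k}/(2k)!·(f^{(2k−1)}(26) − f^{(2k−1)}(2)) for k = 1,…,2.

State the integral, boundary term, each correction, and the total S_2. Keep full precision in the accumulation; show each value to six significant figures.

S_2 ≈ 0.201111

Integral: ∫_2^26 1/x^3 dx = 0.124260.
Endpoint term: (f(2) + f(26))/2 = (0.125000 + 5.68958e-05)/2 = 0.0625284.
Running total after boundary: 0.186789.
Correction k=1: B_{2}/2! · (f^{(1)}(26) − f^{(1)}(2)) = 1/12 · (-6.56490e-06 − (-0.187500)) = 0.0156245.
Running total after k=1: 0.202413.
Correction k=2: B_{4}/4! · (f^{(3)}(26) − f^{(3)}(2)) = −1/720 · (-1.94228e-07 − (-0.937500)) = -0.00130208.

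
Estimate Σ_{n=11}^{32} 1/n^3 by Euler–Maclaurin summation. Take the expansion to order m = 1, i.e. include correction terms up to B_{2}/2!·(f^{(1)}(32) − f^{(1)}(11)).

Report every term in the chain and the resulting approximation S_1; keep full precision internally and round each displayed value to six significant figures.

Integral: ∫_11^32 1/x^3 dx = 0.00364395.
½[f(11) + f(32)] = ½[0.000751315 + 3.05176e-05] = 0.000390916.
Running total after boundary: 0.00403487.
k=1: B_{2}/(2)! × [f^{(1)}(32) − f^{(1)}(11)] = 1/12 × (-2.86102e-06 − (-0.000204904)) = 1.68369e-05.

S_1 ≈ 0.00405170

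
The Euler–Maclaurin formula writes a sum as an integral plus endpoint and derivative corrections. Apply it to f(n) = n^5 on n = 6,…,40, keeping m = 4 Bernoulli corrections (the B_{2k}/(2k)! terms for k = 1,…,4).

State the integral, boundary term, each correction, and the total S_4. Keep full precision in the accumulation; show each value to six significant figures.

S_4 ≈ 7.34929e+08

Integral: ∫_6^40 x^5 dx = 6.82659e+08.
Boundary: ½(f(6) + f(40)) = ½(7776.00 + 1.02400e+08) = 5.12039e+07.
Integral + boundary = 7.33863e+08.
Correction k=1: B_{2}/2! · (f^{(1)}(40) − f^{(1)}(6)) = 1/12 · (1.28000e+07 − 6480.00) = 1.06613e+06.
Partial sum through k=1: 7.34929e+08.
Correction k=2: B_{4}/4! · (f^{(3)}(40) − f^{(3)}(6)) = −1/720 · (96000.0 − 2160.00) = -130.333.
Partial sum through k=2: 7.34929e+08.
Correction k=3: B_{6}/6! · (f^{(5)}(40) − f^{(5)}(6)) = 1/30240 · (120.000 − 120.000) = 0.00000.
Partial sum through k=3: 7.34929e+08.
Correction k=4: B_{8}/8! · (f^{(7)}(40) − f^{(7)}(6)) = −1/1209600 · (0.00000 − 0.00000) = 0.00000.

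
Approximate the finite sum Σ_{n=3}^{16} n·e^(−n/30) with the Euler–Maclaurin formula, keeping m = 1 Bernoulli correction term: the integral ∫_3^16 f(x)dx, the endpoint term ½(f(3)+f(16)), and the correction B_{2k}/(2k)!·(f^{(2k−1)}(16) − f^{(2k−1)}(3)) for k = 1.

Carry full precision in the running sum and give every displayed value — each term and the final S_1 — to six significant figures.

S_1 ≈ 92.2226

Integral: ∫_3^16 x·e^(−x/30) dx = 86.2173.
Boundary: ½(f(3) + f(16)) = ½(2.71451 + 9.38634) = 6.05043.
Running total after boundary: 92.2677.
Order-1 term: 1/12 · (0.273768 − 0.814354) = -0.0450488.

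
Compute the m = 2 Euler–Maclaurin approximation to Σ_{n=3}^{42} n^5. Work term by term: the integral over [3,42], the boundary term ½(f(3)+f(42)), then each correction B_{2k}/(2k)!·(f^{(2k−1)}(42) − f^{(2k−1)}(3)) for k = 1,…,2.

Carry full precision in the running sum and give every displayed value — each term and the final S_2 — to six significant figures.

S_2 ≈ 9.81481e+08

Integral: ∫_3^42 x^5 dx = 9.14839e+08.
Boundary: ½(f(3) + f(42)) = ½(243.000 + 1.30691e+08) = 6.53457e+07.
So far: 9.80184e+08.
Correction k=1: B_{2}/2! · (f^{(1)}(42) − f^{(1)}(3)) = 1/12 · (1.55585e+07 − 405.000) = 1.29651e+06.
After k=1: 9.81481e+08.
Correction k=2: B_{4}/4! · (f^{(3)}(42) − f^{(3)}(3)) = −1/720 · (105840 − 540.000) = -146.250.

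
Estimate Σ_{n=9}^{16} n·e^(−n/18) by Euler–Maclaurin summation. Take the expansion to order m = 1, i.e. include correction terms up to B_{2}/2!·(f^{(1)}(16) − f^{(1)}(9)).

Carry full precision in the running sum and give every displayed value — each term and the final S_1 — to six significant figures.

The integral term ∫_9^16 x·e^(−x/18) dx = 43.1732.
Boundary: ½(f(9) + f(16)) = ½(5.45878 + 6.57780) = 6.01829.
Running total after boundary: 49.1915.
Correction k=1: B_{2}/2! · (f^{(1)}(16) − f^{(1)}(9)) = 1/12 · (0.0456791 − 0.303265) = -0.0214655.

S_1 ≈ 49.1700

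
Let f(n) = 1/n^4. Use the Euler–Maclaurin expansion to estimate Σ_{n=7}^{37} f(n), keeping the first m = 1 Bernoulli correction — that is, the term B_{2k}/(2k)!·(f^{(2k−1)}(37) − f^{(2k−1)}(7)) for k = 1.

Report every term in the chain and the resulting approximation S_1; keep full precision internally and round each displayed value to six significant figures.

S_1 ≈ 0.00119358

∫_7^37 1/x^4 dx evaluates to 0.000965237.
Endpoint term: (f(7) + f(37))/2 = (0.000416493 + 5.33572e-07)/2 = 0.000208513.
Integral + boundary = 0.00117375.
k=1: B_{2}/(2)! × [f^{(1)}(37) − f^{(1)}(7)] = 1/12 × (-5.76835e-08 − (-0.000237996)) = 1.98282e-05.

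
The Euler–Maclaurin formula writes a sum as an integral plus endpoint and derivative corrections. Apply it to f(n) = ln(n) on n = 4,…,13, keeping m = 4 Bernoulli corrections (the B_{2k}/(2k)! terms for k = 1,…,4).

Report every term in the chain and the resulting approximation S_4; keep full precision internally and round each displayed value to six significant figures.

S_4 ≈ 20.7604

The integral term ∫_4^13 ln(x) dx = 18.7992.
Endpoint term: (f(4) + f(13))/2 = (1.38629 + 2.56495)/2 = 1.97562.
Running total after boundary: 20.7748.
k=1: B_{2}/(2)! × [f^{(1)}(13) − f^{(1)}(4)] = 1/12 × (0.0769231 − 0.250000) = -0.0144231.
Partial sum through k=1: 20.7604.
k=2: B_{4}/(4)! × [f^{(3)}(13) − f^{(3)}(4)] = −1/720 × (0.000910332 − 0.0312500) = 4.21384e-05.
Partial sum through k=2: 20.7604.
k=3: B_{6}/(6)! × [f^{(5)}(13) − f^{(5)}(4)] = 1/30240 × (6.46390e-05 − 0.0234375) = -7.72912e-07.
Partial sum through k=3: 20.7604.
k=4: B_{8}/(8)! × [f^{(7)}(13) − f^{(7)}(4)] = −1/1209600 × (1.14744e-05 − 0.0439453) = 3.63210e-08.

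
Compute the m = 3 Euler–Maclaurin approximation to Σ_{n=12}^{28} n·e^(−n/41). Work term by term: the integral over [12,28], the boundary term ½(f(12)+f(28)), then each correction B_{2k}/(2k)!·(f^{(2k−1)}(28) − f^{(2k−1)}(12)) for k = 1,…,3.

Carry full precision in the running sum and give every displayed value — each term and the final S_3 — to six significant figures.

Integral: ∫_12^28 x·e^(−x/41) dx = 192.589.
Boundary: ½(f(12) + f(28)) = ½(8.95510 + 14.1438) = 11.5495.
Running total after boundary: 204.139.
k=1: B_{2}/(2)! × [f^{(1)}(28) − f^{(1)}(12)] = 1/12 × (0.160165 − 0.527842) = -0.0306397.
Partial sum through k=1: 204.108.
k=2: B_{4}/(4)! × [f^{(3)}(28) − f^{(3)}(12)] = −1/720 × (0.000696275 − 0.00120188) = 7.02228e-07.
Partial sum through k=2: 204.108.
k=3: B_{6}/(6)! × [f^{(5)}(28) − f^{(5)}(12)] = 1/30240 × (7.71725e-07 − 1.24316e-06) = -1.55898e-11.

S_3 ≈ 204.108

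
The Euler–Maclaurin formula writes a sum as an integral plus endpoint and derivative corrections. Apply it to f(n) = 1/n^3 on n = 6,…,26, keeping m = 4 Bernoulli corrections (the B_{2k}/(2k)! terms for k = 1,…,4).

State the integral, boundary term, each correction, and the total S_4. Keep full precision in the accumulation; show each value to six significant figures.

The integral term ∫_6^26 1/x^3 dx = 0.0131492.
Endpoint term: (f(6) + f(26))/2 = (0.00462963 + 5.68958e-05)/2 = 0.00234326.
Running total after boundary: 0.0154925.
Order-1 term: 1/12 · (-6.56490e-06 − (-0.00231481)) = 0.000192354.
Partial sum through k=1: 0.0156849.
Order-2 term: −1/720 · (-1.94228e-07 − (-0.00128601)) = -1.78585e-06.
Partial sum through k=2: 0.0156831.
Order-3 term: 1/30240 · (-1.20674e-08 − (-0.00150034)) = 4.96141e-08.
Partial sum through k=3: 0.0156831.
Order-4 term: −1/1209600 · (-1.28529e-09 − (-0.00300069)) = -2.48072e-09.

S_4 ≈ 0.0156831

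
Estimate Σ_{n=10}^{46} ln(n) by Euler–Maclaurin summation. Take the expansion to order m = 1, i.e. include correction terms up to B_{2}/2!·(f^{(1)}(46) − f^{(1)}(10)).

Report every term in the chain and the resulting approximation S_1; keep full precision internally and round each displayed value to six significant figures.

S_1 ≈ 120.151

Integral: ∫_10^46 ln(x) dx = 117.092.
Endpoint term: (f(10) + f(46))/2 = (2.30259 + 3.82864)/2 = 3.06561.
So far: 120.157.
Correction k=1: B_{2}/2! · (f^{(1)}(46) − f^{(1)}(10)) = 1/12 · (0.0217391 − 0.100000) = -0.00652174.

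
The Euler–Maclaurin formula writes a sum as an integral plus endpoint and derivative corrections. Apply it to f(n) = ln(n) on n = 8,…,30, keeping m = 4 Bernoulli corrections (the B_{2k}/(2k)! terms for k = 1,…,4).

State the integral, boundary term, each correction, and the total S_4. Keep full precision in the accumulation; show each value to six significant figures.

Integral: ∫_8^30 ln(x) dx = 63.4004.
Endpoint term: (f(8) + f(30))/2 = (2.07944 + 3.40120)/2 = 2.74032.
So far: 66.1407.
Correction k=1: B_{2}/2! · (f^{(1)}(30) − f^{(1)}(8)) = 1/12 · (0.0333333 − 0.125000) = -0.00763889.
Running total after k=1: 66.1331.
Correction k=2: B_{4}/4! · (f^{(3)}(30) − f^{(3)}(8)) = −1/720 · (7.40741e-05 − 0.00390625) = 5.32247e-06.
Running total after k=2: 66.1331.
Correction k=3: B_{6}/6! · (f^{(5)}(30) − f^{(5)}(8)) = 1/30240 · (9.87654e-07 − 0.000732422) = -2.41876e-08.
Running total after k=3: 66.1331.
Correction k=4: B_{8}/8! · (f^{(7)}(30) − f^{(7)}(8)) = −1/1209600 · (3.29218e-08 − 0.000343323) = 2.83804e-10.

S_4 ≈ 66.1331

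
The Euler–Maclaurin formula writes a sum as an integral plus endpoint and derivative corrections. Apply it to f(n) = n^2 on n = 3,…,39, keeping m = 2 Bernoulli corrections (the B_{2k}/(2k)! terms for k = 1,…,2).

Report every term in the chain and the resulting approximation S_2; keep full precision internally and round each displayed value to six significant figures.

S_2 ≈ 20535.0

The integral term ∫_3^39 x^2 dx = 19764.0.
½[f(3) + f(39)] = ½[9.00000 + 1521.00] = 765.000.
So far: 20529.0.
k=1: B_{2}/(2)! × [f^{(1)}(39) − f^{(1)}(3)] = 1/12 × (78.0000 − 6.00000) = 6.00000.
Running total after k=1: 20535.0.
k=2: B_{4}/(4)! × [f^{(3)}(39) − f^{(3)}(3)] = −1/720 × (0.00000 − 0.00000) = 0.00000.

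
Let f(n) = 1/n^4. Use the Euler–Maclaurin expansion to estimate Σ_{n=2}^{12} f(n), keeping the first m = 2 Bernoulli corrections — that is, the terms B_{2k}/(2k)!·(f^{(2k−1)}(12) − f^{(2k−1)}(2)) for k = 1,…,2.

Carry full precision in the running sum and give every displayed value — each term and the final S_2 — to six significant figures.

Integral: ∫_2^12 1/x^4 dx = 0.0414738.
Endpoint term: (f(2) + f(12))/2 = (0.0625000 + 4.82253e-05)/2 = 0.0312741.
Running total after boundary: 0.0727479.
Order-1 term: 1/12 · (-1.60751e-05 − (-0.125000)) = 0.0104153.
Partial sum through k=1: 0.0831632.
Order-2 term: −1/720 · (-3.34898e-06 − (-0.937500)) = -0.00130208.

S_2 ≈ 0.0818611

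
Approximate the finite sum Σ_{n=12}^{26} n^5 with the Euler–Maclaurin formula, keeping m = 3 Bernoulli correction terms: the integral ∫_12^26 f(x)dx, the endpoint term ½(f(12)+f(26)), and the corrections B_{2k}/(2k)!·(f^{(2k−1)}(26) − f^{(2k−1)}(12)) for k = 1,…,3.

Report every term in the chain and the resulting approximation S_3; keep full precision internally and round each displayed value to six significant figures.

S_3 ≈ 5.72351e+07

Integral: ∫_12^26 x^5 dx = 5.09883e+07.
½[f(12) + f(26)] = ½[248832 + 1.18814e+07] = 6.06510e+06.
So far: 5.70534e+07.
Order-1 term: 1/12 · (2.28488e+06 − 103680) = 181767.
Running total after k=1: 5.72352e+07.
Order-2 term: −1/720 · (40560.0 − 8640.00) = -44.3333.
Running total after k=2: 5.72351e+07.
Order-3 term: 1/30240 · (120.000 − 120.000) = 0.00000.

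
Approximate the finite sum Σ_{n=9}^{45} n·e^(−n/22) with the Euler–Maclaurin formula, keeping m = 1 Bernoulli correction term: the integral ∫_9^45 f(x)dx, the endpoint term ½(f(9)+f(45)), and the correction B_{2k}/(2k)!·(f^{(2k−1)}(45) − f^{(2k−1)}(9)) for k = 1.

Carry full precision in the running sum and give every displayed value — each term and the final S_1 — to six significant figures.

S_1 ≈ 268.256

∫_9^45 x·e^(−x/22) dx evaluates to 262.401.
½[f(9) + f(45)] = ½[5.97828 + 5.81946] = 5.89887.
So far: 268.300.
Order-1 term: 1/12 · (-0.135200 − 0.392514) = -0.0439761.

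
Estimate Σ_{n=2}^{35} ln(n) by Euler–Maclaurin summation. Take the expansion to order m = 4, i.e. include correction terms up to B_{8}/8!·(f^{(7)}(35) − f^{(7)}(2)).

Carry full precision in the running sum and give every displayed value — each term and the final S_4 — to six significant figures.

Integral: ∫_2^35 ln(x) dx = 90.0509.
Boundary: ½(f(2) + f(35)) = ½(0.693147 + 3.55535) = 2.12425.
So far: 92.1751.
k=1: B_{2}/(2)! × [f^{(1)}(35) − f^{(1)}(2)] = 1/12 × (0.0285714 − 0.500000) = -0.0392857.
After k=1: 92.1358.
k=2: B_{4}/(4)! × [f^{(3)}(35) − f^{(3)}(2)] = −1/720 × (4.66472e-05 − 0.250000) = 0.000347157.
After k=2: 92.1362.
k=3: B_{6}/(6)! × [f^{(5)}(35) − f^{(5)}(2)] = 1/30240 × (4.56952e-07 − 0.750000) = -2.48016e-05.
After k=3: 92.1362.
k=4: B_{8}/(8)! × [f^{(7)}(35) − f^{(7)}(2)] = −1/1209600 × (1.11907e-08 − 5.62500) = 4.65030e-06.

S_4 ≈ 92.1362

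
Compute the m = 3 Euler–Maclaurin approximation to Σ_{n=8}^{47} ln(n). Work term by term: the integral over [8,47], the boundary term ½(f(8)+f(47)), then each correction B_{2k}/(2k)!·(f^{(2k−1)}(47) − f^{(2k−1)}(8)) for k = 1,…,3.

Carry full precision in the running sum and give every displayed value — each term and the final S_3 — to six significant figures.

Integral: ∫_8^47 ln(x) dx = 125.321.
Boundary: ½(f(8) + f(47)) = ½(2.07944 + 3.85015) = 2.96479.
Integral + boundary = 128.286.
Correction k=1: B_{2}/2! · (f^{(1)}(47) − f^{(1)}(8)) = 1/12 · (0.0212766 − 0.125000) = -0.00864362.
Partial sum through k=1: 128.278.
Correction k=2: B_{4}/4! · (f^{(3)}(47) − f^{(3)}(8)) = −1/720 · (1.92636e-05 − 0.00390625) = 5.39859e-06.
Partial sum through k=2: 128.278.
Correction k=3: B_{6}/6! · (f^{(5)}(47) − f^{(5)}(8)) = 1/30240 · (1.04646e-07 − 0.000732422) = -2.42168e-08.

S_3 ≈ 128.278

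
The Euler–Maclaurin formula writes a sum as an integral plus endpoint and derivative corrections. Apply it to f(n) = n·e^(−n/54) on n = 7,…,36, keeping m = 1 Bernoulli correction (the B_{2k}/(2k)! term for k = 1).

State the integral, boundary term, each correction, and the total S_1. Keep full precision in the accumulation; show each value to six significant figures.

S_1 ≈ 410.577

Integral: ∫_7^36 x·e^(−x/54) dx = 398.311.
½[f(7) + f(36)] = ½[6.14894 + 18.4830] = 12.3160.
Integral + boundary = 410.627.
Order-1 term: 1/12 · (0.171139 − 0.764551) = -0.0494510.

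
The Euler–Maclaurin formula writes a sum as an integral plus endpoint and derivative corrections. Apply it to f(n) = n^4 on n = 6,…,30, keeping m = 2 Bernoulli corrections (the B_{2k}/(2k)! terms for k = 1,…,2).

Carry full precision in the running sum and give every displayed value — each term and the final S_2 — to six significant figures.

Integral: ∫_6^30 x^4 dx = 4.85844e+06.
½[f(6) + f(30)] = ½[1296.00 + 810000] = 405648.
Integral + boundary = 5.26409e+06.
Correction k=1: B_{2}/2! · (f^{(1)}(30) − f^{(1)}(6)) = 1/12 · (108000 − 864.000) = 8928.00.
Partial sum through k=1: 5.27302e+06.
Correction k=2: B_{4}/4! · (f^{(3)}(30) − f^{(3)}(6)) = −1/720 · (720.000 − 144.000) = -0.800000.

S_2 ≈ 5.27302e+06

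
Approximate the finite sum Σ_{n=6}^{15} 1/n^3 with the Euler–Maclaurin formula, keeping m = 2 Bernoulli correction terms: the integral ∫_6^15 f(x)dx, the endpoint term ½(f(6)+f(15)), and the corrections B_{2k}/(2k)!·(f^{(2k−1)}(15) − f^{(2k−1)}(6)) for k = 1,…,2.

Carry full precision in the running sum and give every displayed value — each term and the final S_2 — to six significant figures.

∫_6^15 1/x^3 dx evaluates to 0.0116667.
Boundary: ½(f(6) + f(15)) = ½(0.00462963 + 0.000296296) = 0.00246296.
Integral + boundary = 0.0141296.
k=1: B_{2}/(2)! × [f^{(1)}(15) − f^{(1)}(6)] = 1/12 × (-5.92593e-05 − (-0.00231481)) = 0.000187963.
After k=1: 0.0143176.
k=2: B_{4}/(4)! × [f^{(3)}(15) − f^{(3)}(6)] = −1/720 × (-5.26749e-06 − (-0.00128601)) = -1.77881e-06.

S_2 ≈ 0.0143158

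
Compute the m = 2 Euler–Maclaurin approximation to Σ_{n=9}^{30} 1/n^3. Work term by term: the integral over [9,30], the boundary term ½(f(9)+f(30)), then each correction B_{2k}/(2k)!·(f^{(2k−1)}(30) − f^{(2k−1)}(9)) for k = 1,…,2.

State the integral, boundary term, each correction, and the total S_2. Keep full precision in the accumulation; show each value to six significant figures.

The integral term ∫_9^30 1/x^3 dx = 0.00561728.
½[f(9) + f(30)] = ½[0.00137174 + 3.70370e-05] = 0.000704390.
Integral + boundary = 0.00632167.
k=1: B_{2}/(2)! × [f^{(1)}(30) − f^{(1)}(9)] = 1/12 × (-3.70370e-06 − (-0.000457247)) = 3.77953e-05.
After k=1: 0.00635947.
k=2: B_{4}/(4)! × [f^{(3)}(30) − f^{(3)}(9)] = −1/720 × (-8.23045e-08 − (-0.000112901)) = -1.56692e-07.

S_2 ≈ 0.00635931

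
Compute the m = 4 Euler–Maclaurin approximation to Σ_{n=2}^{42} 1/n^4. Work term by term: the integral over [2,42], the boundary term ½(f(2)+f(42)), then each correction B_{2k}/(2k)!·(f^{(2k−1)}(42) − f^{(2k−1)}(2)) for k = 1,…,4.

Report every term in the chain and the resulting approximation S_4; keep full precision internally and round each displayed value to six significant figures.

S_4 ≈ 0.0822168

Integral: ∫_2^42 1/x^4 dx = 0.0416622.
Endpoint term: (f(2) + f(42))/2 = (0.0625000 + 3.21368e-07)/2 = 0.0312502.
Running total after boundary: 0.0729123.
Correction k=1: B_{2}/2! · (f^{(1)}(42) − f^{(1)}(2)) = 1/12 · (-3.06065e-08 − (-0.125000)) = 0.0104167.
After k=1: 0.0833290.
Correction k=2: B_{4}/4! · (f^{(3)}(42) − f^{(3)}(2)) = −1/720 · (-5.20519e-10 − (-0.937500)) = -0.00130208.
After k=2: 0.0820269.
Correction k=3: B_{6}/6! · (f^{(5)}(42) − f^{(5)}(2)) = 1/30240 · (-1.65244e-11 − (-13.1250)) = 0.000434028.
After k=3: 0.0824609.
Correction k=4: B_{8}/8! · (f^{(7)}(42) − f^{(7)}(2)) = −1/1209600 · (-8.43082e-13 − (-295.312)) = -0.000244141.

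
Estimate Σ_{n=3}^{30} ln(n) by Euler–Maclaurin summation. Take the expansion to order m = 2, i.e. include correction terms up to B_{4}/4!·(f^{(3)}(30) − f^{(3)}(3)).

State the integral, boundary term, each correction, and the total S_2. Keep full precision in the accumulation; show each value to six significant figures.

Integral: ∫_3^30 ln(x) dx = 71.7401.
Endpoint term: (f(3) + f(30))/2 = (1.09861 + 3.40120)/2 = 2.24990.
Running total after boundary: 73.9900.
Correction k=1: B_{2}/2! · (f^{(1)}(30) − f^{(1)}(3)) = 1/12 · (0.0333333 − 0.333333) = -0.0250000.
After k=1: 73.9650.
Correction k=2: B_{4}/4! · (f^{(3)}(30) − f^{(3)}(3)) = −1/720 · (7.40741e-05 − 0.0740741) = 0.000102778.

S_2 ≈ 73.9651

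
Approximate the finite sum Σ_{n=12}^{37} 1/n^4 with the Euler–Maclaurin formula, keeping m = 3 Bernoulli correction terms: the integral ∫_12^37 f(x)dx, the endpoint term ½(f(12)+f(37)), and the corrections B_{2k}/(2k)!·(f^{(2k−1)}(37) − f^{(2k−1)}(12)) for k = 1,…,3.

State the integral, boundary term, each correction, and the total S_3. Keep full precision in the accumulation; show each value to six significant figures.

S_3 ≈ 0.000212030

Integral: ∫_12^37 1/x^4 dx = 0.000186321.
Boundary: ½(f(12) + f(37)) = ½(4.82253e-05 + 5.33572e-07) = 2.43794e-05.
Running total after boundary: 0.000210700.
k=1: B_{2}/(2)! × [f^{(1)}(37) − f^{(1)}(12)] = 1/12 × (-5.76835e-08 − (-1.60751e-05)) = 1.33478e-06.
After k=1: 0.000212035.
k=2: B_{4}/(4)! × [f^{(3)}(37) − f^{(3)}(12)] = −1/720 × (-1.26406e-09 − (-3.34898e-06)) = -4.64961e-09.
After k=2: 0.000212030.
k=3: B_{6}/(6)! × [f^{(5)}(37) − f^{(5)}(12)] = 1/30240 × (-5.17075e-11 − (-1.30238e-06)) = 4.30664e-11.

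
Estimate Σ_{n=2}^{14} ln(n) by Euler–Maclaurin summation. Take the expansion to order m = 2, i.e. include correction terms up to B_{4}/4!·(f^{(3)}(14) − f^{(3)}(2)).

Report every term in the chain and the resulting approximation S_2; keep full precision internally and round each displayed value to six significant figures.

The integral term ∫_2^14 ln(x) dx = 23.5605.
Boundary: ½(f(2) + f(14)) = ½(0.693147 + 2.63906) = 1.66610.
So far: 25.2266.
Correction k=1: B_{2}/2! · (f^{(1)}(14) − f^{(1)}(2)) = 1/12 · (0.0714286 − 0.500000) = -0.0357143.
Running total after k=1: 25.1909.
Correction k=2: B_{4}/4! · (f^{(3)}(14) − f^{(3)}(2)) = −1/720 · (0.000728863 − 0.250000) = 0.000346210.

S_2 ≈ 25.1912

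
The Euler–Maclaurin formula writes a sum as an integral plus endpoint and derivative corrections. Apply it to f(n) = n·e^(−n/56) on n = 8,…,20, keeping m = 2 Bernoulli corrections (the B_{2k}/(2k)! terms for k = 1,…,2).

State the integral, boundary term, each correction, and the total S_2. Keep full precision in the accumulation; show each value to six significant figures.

∫_8^20 x·e^(−x/56) dx evaluates to 129.084.
Boundary: ½(f(8) + f(20)) = ½(6.93502 + 13.9935) = 10.4642.
Integral + boundary = 139.548.
k=1: B_{2}/(2)! × [f^{(1)}(20) − f^{(1)}(8)] = 1/12 × (0.449789 − 0.743038) = -0.0244374.
Partial sum through k=1: 139.524.
k=2: B_{4}/(4)! × [f^{(3)}(20) − f^{(3)}(8)] = −1/720 × (0.000589648 − 0.000789794) = 2.77981e-07.

S_2 ≈ 139.524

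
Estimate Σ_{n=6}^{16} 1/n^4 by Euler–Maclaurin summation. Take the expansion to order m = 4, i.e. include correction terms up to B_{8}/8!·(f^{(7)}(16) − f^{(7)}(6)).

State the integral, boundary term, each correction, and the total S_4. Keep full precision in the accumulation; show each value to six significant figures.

S_4 ≈ 0.00189724

The integral term ∫_6^16 1/x^4 dx = 0.00146183.
Endpoint term: (f(6) + f(16))/2 = (0.000771605 + 1.52588e-05)/2 = 0.000393432.
Running total after boundary: 0.00185526.
Correction k=1: B_{2}/2! · (f^{(1)}(16) − f^{(1)}(6)) = 1/12 · (-3.81470e-06 − (-0.000514403)) = 4.25490e-05.
Running total after k=1: 0.00189781.
Correction k=2: B_{4}/4! · (f^{(3)}(16) − f^{(3)}(6)) = −1/720 · (-4.47035e-07 − (-0.000428669)) = -5.94753e-07.
Running total after k=2: 0.00189722.
Correction k=3: B_{6}/6! · (f^{(5)}(16) − f^{(5)}(6)) = 1/30240 · (-9.77889e-08 − (-0.000666819)) = 2.20477e-08.
Running total after k=3: 0.00189724.
Correction k=4: B_{8}/8! · (f^{(7)}(16) − f^{(7)}(6)) = −1/1209600 · (-3.43789e-08 − (-0.00166705)) = -1.37815e-09.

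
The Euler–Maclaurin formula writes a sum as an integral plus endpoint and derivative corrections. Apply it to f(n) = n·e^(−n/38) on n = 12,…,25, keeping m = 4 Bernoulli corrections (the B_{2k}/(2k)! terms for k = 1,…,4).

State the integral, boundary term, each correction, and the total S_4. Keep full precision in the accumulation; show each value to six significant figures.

Integral: ∫_12^25 x·e^(−x/38) dx = 145.555.
½[f(12) + f(25)] = ½[8.75056 + 12.9485] = 10.8495.
So far: 156.404.
k=1: B_{2}/(2)! × [f^{(1)}(25) − f^{(1)}(12)] = 1/12 × (0.177190 − 0.498935) = -0.0268121.
After k=1: 156.378.
k=2: B_{4}/(4)! × [f^{(3)}(25) − f^{(3)}(12)] = −1/720 × (0.000840077 − 0.00135551) = 7.15883e-07.
After k=2: 156.378.
k=3: B_{6}/(6)! × [f^{(5)}(25) − f^{(5)}(12)] = 1/30240 × (1.07856e-06 − 1.63816e-06) = -1.85052e-11.
After k=3: 156.378.
k=4: B_{8}/(8)! × [f^{(7)}(25) − f^{(7)}(12)] = −1/1209600 × (1.09097e-09 − 1.61884e-09) = 4.36399e-16.

S_4 ≈ 156.378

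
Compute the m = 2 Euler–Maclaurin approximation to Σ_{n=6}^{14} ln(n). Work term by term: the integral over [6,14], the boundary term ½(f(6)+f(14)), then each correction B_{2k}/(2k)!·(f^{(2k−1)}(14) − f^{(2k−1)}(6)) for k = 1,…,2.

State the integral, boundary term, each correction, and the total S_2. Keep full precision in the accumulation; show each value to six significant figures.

∫_6^14 ln(x) dx evaluates to 18.1962.
Endpoint term: (f(6) + f(14))/2 = (1.79176 + 2.63906)/2 = 2.21541.
Running total after boundary: 20.4117.
Correction k=1: B_{2}/2! · (f^{(1)}(14) − f^{(1)}(6)) = 1/12 · (0.0714286 − 0.166667) = -0.00793651.
Running total after k=1: 20.4037.
Correction k=2: B_{4}/4! · (f^{(3)}(14) − f^{(3)}(6)) = −1/720 · (0.000728863 − 0.00925926) = 1.18478e-05.

S_2 ≈ 20.4037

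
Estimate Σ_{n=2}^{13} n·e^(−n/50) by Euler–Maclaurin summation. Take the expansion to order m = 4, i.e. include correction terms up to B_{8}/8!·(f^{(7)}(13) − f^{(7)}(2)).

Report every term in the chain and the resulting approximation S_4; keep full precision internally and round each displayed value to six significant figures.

∫_2^13 x·e^(−x/50) dx evaluates to 69.2400.
Boundary: ½(f(2) + f(13)) = ½(1.92158 + 10.0237) = 5.97262.
Running total after boundary: 75.2127.
Correction k=1: B_{2}/2! · (f^{(1)}(13) − f^{(1)}(2)) = 1/12 · (0.570578 − 0.922358) = -0.0293150.
After k=1: 75.1834.
Correction k=2: B_{4}/4! · (f^{(3)}(13) − f^{(3)}(2)) = −1/720 · (0.000845073 − 0.00113757) = 4.06253e-07.
After k=2: 75.1834.
Correction k=3: B_{6}/6! · (f^{(5)}(13) − f^{(5)}(2)) = 1/30240 · (5.84766e-07 − 7.62482e-07) = -5.87688e-12.
After k=3: 75.1834.
Correction k=4: B_{8}/8! · (f^{(7)}(13) − f^{(7)}(2)) = −1/1209600 · (3.32601e-10 − 4.27974e-10) = 7.88469e-17.

S_4 ≈ 75.1834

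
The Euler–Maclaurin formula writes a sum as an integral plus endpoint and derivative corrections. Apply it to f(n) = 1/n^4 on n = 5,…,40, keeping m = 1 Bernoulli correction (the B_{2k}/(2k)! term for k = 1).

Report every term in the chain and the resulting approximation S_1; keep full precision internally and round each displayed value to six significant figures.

The integral term ∫_5^40 1/x^4 dx = 0.00266146.
½[f(5) + f(40)] = ½[0.00160000 + 3.90625e-07] = 0.000800195.
Integral + boundary = 0.00346165.
Correction k=1: B_{2}/2! · (f^{(1)}(40) − f^{(1)}(5)) = 1/12 · (-3.90625e-08 − (-0.00128000)) = 0.000106663.

S_1 ≈ 0.00356832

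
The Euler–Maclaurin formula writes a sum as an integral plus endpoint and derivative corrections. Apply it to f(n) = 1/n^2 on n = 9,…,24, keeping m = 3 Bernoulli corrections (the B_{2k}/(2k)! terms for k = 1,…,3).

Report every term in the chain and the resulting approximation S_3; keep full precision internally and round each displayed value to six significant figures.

S_3 ≈ 0.0767014

The integral term ∫_9^24 1/x^2 dx = 0.0694444.
½[f(9) + f(24)] = ½[0.0123457 + 0.00173611] = 0.00704090.
Running total after boundary: 0.0764853.
Correction k=1: B_{2}/2! · (f^{(1)}(24) − f^{(1)}(9)) = 1/12 · (-0.000144676 − (-0.00274348)) = 0.000216567.
After k=1: 0.0767019.
Correction k=2: B_{4}/4! · (f^{(3)}(24) − f^{(3)}(9)) = −1/720 · (-3.01408e-06 − (-0.000406442)) = -5.60317e-07.
After k=2: 0.0767013.
Correction k=3: B_{6}/6! · (f^{(5)}(24) − f^{(5)}(9)) = 1/30240 · (-1.56983e-07 − (-0.000150534)) = 4.97279e-09.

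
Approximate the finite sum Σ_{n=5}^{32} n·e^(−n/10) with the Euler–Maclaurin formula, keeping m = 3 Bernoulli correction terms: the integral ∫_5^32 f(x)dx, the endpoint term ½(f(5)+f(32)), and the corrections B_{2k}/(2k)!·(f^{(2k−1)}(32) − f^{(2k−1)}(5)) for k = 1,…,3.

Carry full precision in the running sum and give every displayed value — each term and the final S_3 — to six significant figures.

S_3 ≈ 75.9953

Integral: ∫_5^32 x·e^(−x/10) dx = 73.8595.
Boundary: ½(f(5) + f(32)) = ½(3.03265 + 1.30439) = 2.16852.
Running total after boundary: 76.0280.
Correction k=1: B_{2}/2! · (f^{(1)}(32) − f^{(1)}(5)) = 1/12 · (-0.0896768 − 0.303265) = -0.0327452.
Partial sum through k=1: 75.9953.
Correction k=2: B_{4}/4! · (f^{(3)}(32) − f^{(3)}(5)) = −1/720 · (-8.15244e-05 − 0.0151633) = 2.11733e-05.
Partial sum through k=2: 75.9953.
Correction k=3: B_{6}/6! · (f^{(5)}(32) − f^{(5)}(5)) = 1/30240 · (7.33720e-06 − 0.000272939) = -8.78312e-09.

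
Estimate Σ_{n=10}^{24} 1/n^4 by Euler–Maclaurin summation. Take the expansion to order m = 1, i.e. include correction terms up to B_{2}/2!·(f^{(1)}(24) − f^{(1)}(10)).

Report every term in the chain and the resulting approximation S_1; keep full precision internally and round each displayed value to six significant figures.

S_1 ≈ 0.000364019

The integral term ∫_10^24 1/x^4 dx = 0.000309221.
Boundary: ½(f(10) + f(24)) = ½(0.000100000 + 3.01408e-06) = 5.15070e-05.
So far: 0.000360728.
k=1: B_{2}/(2)! × [f^{(1)}(24) − f^{(1)}(10)] = 1/12 × (-5.02347e-07 − (-4.00000e-05)) = 3.29147e-06.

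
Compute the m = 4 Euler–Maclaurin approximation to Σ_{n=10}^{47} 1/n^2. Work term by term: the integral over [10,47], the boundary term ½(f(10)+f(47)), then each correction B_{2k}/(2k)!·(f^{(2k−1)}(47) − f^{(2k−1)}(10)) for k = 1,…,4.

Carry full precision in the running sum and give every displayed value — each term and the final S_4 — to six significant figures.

The integral term ∫_10^47 1/x^2 dx = 0.0787234.
½[f(10) + f(47)] = ½[0.0100000 + 0.000452694] = 0.00522635.
So far: 0.0839498.
Correction k=1: B_{2}/2! · (f^{(1)}(47) − f^{(1)}(10)) = 1/12 · (-1.92636e-05 − (-0.00200000)) = 0.000165061.
Partial sum through k=1: 0.0841148.
Correction k=2: B_{4}/4! · (f^{(3)}(47) − f^{(3)}(10)) = −1/720 · (-1.04646e-07 − (-0.000240000)) = -3.33188e-07.
Partial sum through k=2: 0.0841145.
Correction k=3: B_{6}/6! · (f^{(5)}(47) − f^{(5)}(10)) = 1/30240 · (-1.42117e-09 − (-7.20000e-05)) = 2.38091e-09.
Partial sum through k=3: 0.0841145.
Correction k=4: B_{8}/8! · (f^{(7)}(47) − f^{(7)}(10)) = −1/1209600 · (-3.60280e-11 − (-4.03200e-05)) = -3.33333e-11.

S_4 ≈ 0.0841145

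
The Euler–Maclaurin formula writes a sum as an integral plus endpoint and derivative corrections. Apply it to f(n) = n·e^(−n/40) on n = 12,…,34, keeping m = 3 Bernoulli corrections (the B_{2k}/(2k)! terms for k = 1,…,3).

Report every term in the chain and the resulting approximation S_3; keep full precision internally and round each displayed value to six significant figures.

S_3 ≈ 287.427

Integral: ∫_12^34 x·e^(−x/40) dx = 275.754.
Endpoint term: (f(12) + f(34))/2 = (8.88982 + 14.5321)/2 = 11.7110.
Running total after boundary: 287.465.
k=1: B_{2}/(2)! × [f^{(1)}(34) − f^{(1)}(12)] = 1/12 × (0.0641122 − 0.518573) = -0.0378717.
Running total after k=1: 287.427.
k=2: B_{4}/(4)! × [f^{(3)}(34) − f^{(3)}(12)] = −1/720 × (0.000574339 − 0.00125013) = 9.38600e-07.
Running total after k=2: 287.427.
k=3: B_{6}/(6)! × [f^{(5)}(34) − f^{(5)}(12)] = 1/30240 × (6.92880e-07 − 1.36010e-06) = -2.20640e-11.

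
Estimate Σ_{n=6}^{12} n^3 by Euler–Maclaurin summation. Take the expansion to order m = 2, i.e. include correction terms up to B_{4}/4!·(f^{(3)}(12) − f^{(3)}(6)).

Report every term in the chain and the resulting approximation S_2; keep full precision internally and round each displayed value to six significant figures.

S_2 ≈ 5859.00

∫_6^12 x^3 dx evaluates to 4860.00.
Endpoint term: (f(6) + f(12))/2 = (216.000 + 1728.00)/2 = 972.000.
So far: 5832.00.
Order-1 term: 1/12 · (432.000 − 108.000) = 27.0000.
Partial sum through k=1: 5859.00.
Order-2 term: −1/720 · (6.00000 − 6.00000) = 0.00000.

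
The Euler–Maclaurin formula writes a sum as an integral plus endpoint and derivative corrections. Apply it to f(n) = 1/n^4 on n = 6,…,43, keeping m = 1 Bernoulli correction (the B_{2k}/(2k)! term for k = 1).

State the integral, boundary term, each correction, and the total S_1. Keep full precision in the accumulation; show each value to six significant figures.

∫_6^43 1/x^4 dx evaluates to 0.00153902.
Boundary: ½(f(6) + f(43)) = ½(0.000771605 + 2.92500e-07) = 0.000385949.
Integral + boundary = 0.00192497.
Correction k=1: B_{2}/2! · (f^{(1)}(43) − f^{(1)}(6)) = 1/12 · (-2.72093e-08 − (-0.000514403)) = 4.28647e-05.

S_1 ≈ 0.00196783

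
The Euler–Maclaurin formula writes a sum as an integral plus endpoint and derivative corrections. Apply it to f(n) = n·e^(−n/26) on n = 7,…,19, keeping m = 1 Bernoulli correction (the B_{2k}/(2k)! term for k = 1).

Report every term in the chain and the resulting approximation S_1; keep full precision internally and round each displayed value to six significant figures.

Integral: ∫_7^19 x·e^(−x/26) dx = 92.0837.
½[f(7) + f(19)] = ½[5.34777 + 9.14923] = 7.24850.
Integral + boundary = 99.3322.
Correction k=1: B_{2}/2! · (f^{(1)}(19) − f^{(1)}(7)) = 1/12 · (0.129645 − 0.558284) = -0.0357199.

S_1 ≈ 99.2964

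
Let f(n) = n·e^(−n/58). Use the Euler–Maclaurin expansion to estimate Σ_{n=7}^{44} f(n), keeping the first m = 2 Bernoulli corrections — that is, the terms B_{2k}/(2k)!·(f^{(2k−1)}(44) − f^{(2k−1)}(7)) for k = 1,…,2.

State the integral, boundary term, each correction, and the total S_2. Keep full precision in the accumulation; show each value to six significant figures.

Integral: ∫_7^44 x·e^(−x/58) dx = 570.851.
Endpoint term: (f(7) + f(44))/2 = (6.20416 + 20.6057)/2 = 13.4049.
Running total after boundary: 584.256.
Order-1 term: 1/12 · (0.113041 − 0.779341) = -0.0555250.
After k=1: 584.201.
Order-2 term: −1/720 · (0.000312029 − 0.000758608) = 6.20250e-07.

S_2 ≈ 584.201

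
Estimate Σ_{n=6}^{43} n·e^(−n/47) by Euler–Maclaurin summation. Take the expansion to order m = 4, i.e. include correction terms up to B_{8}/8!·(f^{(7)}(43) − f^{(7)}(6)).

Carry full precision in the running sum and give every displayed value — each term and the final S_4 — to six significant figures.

S_4 ≈ 509.287

Integral: ∫_6^43 x·e^(−x/47) dx = 498.095.
½[f(6) + f(43)] = ½[5.28092 + 17.2240] = 11.2525.
Running total after boundary: 509.348.
Correction k=1: B_{2}/2! · (f^{(1)}(43) − f^{(1)}(6)) = 1/12 · (0.0340901 − 0.767793) = -0.0611419.
Partial sum through k=1: 509.287.
Correction k=2: B_{4}/4! · (f^{(3)}(43) − f^{(3)}(6)) = −1/720 · (0.000378094 − 0.00114445) = 1.06439e-06.
Partial sum through k=2: 509.287.
Correction k=3: B_{6}/6! · (f^{(5)}(43) − f^{(5)}(6)) = 1/30240 · (3.35335e-07 − 8.78829e-07) = -1.79727e-11.
Partial sum through k=3: 509.287.
Correction k=4: B_{8}/8! · (f^{(7)}(43) − f^{(7)}(6)) = −1/1209600 · (2.26125e-10 − 5.61146e-10) = 2.76969e-16.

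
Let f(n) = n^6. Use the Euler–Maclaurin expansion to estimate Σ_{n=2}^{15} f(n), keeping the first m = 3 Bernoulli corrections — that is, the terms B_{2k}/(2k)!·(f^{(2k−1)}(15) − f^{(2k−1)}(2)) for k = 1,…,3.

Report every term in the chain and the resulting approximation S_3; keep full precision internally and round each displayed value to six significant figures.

S_3 ≈ 3.04829e+07

Integral: ∫_2^15 x^6 dx = 2.44085e+07.
Boundary: ½(f(2) + f(15)) = ½(64.0000 + 1.13906e+07) = 5.69534e+06.
So far: 3.01038e+07.
Order-1 term: 1/12 · (4.55625e+06 − 192.000) = 379672.
After k=1: 3.04835e+07.
Order-2 term: −1/720 · (405000 − 960.000) = -561.167.
After k=2: 3.04829e+07.
Order-3 term: 1/30240 · (10800.0 − 1440.00) = 0.309524.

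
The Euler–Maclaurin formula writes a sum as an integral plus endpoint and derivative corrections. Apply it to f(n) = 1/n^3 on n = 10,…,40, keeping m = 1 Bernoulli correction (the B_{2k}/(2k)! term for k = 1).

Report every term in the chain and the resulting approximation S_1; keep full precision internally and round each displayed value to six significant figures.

S_1 ≈ 0.00522021

The integral term ∫_10^40 1/x^3 dx = 0.00468750.
Boundary: ½(f(10) + f(40)) = ½(0.00100000 + 1.56250e-05) = 0.000507813.
Running total after boundary: 0.00519531.
Correction k=1: B_{2}/2! · (f^{(1)}(40) − f^{(1)}(10)) = 1/12 · (-1.17187e-06 − (-0.000300000)) = 2.49023e-05.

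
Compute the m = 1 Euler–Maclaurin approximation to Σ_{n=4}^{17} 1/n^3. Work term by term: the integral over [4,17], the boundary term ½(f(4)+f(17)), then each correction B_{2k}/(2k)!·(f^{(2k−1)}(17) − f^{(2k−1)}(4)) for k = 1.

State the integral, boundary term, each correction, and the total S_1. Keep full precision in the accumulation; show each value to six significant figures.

S_1 ≈ 0.0384077

The integral term ∫_4^17 1/x^3 dx = 0.0295199.
½[f(4) + f(17)] = ½[0.0156250 + 0.000203542] = 0.00791427.
So far: 0.0374342.
Correction k=1: B_{2}/2! · (f^{(1)}(17) − f^{(1)}(4)) = 1/12 · (-3.59191e-05 − (-0.0117188)) = 0.000973569.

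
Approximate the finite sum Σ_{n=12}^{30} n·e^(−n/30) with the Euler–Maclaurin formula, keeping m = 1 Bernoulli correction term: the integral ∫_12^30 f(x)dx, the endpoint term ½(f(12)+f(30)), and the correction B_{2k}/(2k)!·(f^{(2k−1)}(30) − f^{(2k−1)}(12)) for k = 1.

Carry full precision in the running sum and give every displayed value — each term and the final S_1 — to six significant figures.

Integral: ∫_12^30 x·e^(−x/30) dx = 182.420.
Boundary: ½(f(12) + f(30)) = ½(8.04384 + 11.0364) = 9.54011.
So far: 191.960.
Order-1 term: 1/12 · (0.00000 − 0.402192) = -0.0335160.

S_1 ≈ 191.927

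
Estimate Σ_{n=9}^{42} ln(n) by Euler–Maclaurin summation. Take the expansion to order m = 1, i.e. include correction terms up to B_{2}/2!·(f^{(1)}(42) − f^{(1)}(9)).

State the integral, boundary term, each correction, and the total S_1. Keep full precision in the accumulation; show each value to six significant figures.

∫_9^42 ln(x) dx evaluates to 104.207.
Endpoint term: (f(9) + f(42))/2 = (2.19722 + 3.73767)/2 = 2.96745.
Running total after boundary: 107.175.
Order-1 term: 1/12 · (0.0238095 − 0.111111) = -0.00727513.

S_1 ≈ 107.167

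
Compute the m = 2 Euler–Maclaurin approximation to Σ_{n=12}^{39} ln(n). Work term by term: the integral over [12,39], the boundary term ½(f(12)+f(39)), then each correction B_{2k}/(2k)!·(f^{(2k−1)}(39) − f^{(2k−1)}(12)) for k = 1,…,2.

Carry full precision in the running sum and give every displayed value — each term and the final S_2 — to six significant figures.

Integral: ∫_12^39 ln(x) dx = 86.0600.
½[f(12) + f(39)] = ½[2.48491 + 3.66356] = 3.07423.
So far: 89.1343.
Order-1 term: 1/12 · (0.0256410 − 0.0833333) = -0.00480769.
After k=1: 89.1295.
Order-2 term: −1/720 · (3.37160e-05 − 0.00115741) = 1.56068e-06.

S_2 ≈ 89.1295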